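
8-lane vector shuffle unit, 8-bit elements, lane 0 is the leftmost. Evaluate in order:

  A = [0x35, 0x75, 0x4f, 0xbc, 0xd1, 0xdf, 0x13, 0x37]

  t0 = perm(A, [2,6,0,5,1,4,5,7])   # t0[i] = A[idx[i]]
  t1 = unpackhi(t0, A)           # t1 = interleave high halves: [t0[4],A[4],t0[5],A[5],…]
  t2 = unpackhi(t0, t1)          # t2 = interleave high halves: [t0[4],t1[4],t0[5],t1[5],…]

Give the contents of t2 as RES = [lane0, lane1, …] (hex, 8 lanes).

→ t0 |4f|13|35|df|75|d1|df|37|
→ t1 |75|d1|d1|df|df|13|37|37|
→ t2 |75|df|d1|13|df|37|37|37|

RES = [ 0x75  0xdf  0xd1  0x13  0xdf  0x37  0x37  0x37 ]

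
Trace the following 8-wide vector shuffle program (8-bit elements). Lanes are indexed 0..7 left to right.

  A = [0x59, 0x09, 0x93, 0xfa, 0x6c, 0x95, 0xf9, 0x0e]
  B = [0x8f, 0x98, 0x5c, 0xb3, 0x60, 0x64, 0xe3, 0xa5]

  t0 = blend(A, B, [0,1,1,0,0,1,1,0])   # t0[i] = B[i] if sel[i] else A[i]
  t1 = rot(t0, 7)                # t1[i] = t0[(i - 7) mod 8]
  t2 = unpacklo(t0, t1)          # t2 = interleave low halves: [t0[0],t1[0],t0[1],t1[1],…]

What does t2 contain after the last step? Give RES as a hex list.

→ t0 |59|98|5c|fa|6c|64|e3|0e|
→ t1 |98|5c|fa|6c|64|e3|0e|59|
→ t2 |59|98|98|5c|5c|fa|fa|6c|

RES = [ 0x59  0x98  0x98  0x5c  0x5c  0xfa  0xfa  0x6c ]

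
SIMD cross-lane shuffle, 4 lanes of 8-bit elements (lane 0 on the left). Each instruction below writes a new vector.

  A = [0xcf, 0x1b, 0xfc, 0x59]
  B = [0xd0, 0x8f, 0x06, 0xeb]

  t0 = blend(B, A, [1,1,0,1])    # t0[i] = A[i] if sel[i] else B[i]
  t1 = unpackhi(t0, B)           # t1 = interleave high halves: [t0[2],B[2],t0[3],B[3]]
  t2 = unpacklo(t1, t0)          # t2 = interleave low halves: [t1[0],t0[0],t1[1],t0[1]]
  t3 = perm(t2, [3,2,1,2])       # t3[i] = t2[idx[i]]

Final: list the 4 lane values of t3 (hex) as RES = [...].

→ t0 |cf|1b|06|59|
→ t1 |06|06|59|eb|
→ t2 |06|cf|06|1b|
→ t3 |1b|06|cf|06|

RES = [ 0x1b  0x06  0xcf  0x06 ]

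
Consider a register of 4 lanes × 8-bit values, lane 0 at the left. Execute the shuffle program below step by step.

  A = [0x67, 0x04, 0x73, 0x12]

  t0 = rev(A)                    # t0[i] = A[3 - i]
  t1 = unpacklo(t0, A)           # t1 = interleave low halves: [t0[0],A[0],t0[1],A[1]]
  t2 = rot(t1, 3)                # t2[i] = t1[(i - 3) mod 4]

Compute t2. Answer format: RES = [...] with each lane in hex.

t0 = [0x12, 0x73, 0x04, 0x67]
t1 = [0x12, 0x67, 0x73, 0x04]
t2 = [0x67, 0x73, 0x04, 0x12]

RES = [0x67, 0x73, 0x04, 0x12]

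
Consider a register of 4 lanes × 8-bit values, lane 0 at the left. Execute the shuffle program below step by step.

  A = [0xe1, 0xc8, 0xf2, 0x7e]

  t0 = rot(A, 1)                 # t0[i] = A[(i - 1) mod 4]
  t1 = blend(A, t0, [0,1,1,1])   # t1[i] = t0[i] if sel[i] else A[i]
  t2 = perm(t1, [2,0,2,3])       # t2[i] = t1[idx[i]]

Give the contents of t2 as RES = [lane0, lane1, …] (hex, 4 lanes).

RES = [0xc8, 0xe1, 0xc8, 0xf2]

→ t0 |7e|e1|c8|f2|
→ t1 |e1|e1|c8|f2|
→ t2 |c8|e1|c8|f2|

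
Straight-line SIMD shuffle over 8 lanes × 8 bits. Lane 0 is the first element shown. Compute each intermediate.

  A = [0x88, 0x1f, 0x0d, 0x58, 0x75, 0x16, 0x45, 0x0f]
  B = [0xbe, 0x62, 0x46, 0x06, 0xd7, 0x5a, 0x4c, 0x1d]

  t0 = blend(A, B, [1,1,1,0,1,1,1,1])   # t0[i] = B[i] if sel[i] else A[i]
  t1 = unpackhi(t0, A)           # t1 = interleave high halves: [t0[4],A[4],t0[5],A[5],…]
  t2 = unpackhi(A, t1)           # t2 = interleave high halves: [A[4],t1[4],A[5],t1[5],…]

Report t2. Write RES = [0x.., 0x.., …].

t0 = [0xbe, 0x62, 0x46, 0x58, 0xd7, 0x5a, 0x4c, 0x1d]
t1 = [0xd7, 0x75, 0x5a, 0x16, 0x4c, 0x45, 0x1d, 0x0f]
t2 = [0x75, 0x4c, 0x16, 0x45, 0x45, 0x1d, 0x0f, 0x0f]

RES = [ 0x75  0x4c  0x16  0x45  0x45  0x1d  0x0f  0x0f ]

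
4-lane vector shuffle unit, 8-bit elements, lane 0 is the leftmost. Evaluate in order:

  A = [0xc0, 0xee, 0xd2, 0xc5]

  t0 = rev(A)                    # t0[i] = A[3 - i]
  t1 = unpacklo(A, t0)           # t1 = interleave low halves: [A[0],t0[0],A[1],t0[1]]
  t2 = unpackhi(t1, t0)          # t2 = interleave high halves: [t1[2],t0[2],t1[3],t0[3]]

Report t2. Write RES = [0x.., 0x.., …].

RES = [0xee, 0xee, 0xd2, 0xc0]

t0 = [0xc5, 0xd2, 0xee, 0xc0]
t1 = [0xc0, 0xc5, 0xee, 0xd2]
t2 = [0xee, 0xee, 0xd2, 0xc0]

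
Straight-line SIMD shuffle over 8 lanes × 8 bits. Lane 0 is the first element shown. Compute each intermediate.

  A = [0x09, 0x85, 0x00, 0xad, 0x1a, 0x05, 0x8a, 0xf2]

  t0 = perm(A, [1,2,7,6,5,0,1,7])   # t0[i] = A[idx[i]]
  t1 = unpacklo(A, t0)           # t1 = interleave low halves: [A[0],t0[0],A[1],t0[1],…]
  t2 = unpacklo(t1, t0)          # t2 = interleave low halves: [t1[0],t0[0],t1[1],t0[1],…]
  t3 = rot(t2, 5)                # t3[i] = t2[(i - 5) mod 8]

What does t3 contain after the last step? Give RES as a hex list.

t0 = [0x85, 0x00, 0xf2, 0x8a, 0x05, 0x09, 0x85, 0xf2]
t1 = [0x09, 0x85, 0x85, 0x00, 0x00, 0xf2, 0xad, 0x8a]
t2 = [0x09, 0x85, 0x85, 0x00, 0x85, 0xf2, 0x00, 0x8a]
t3 = [0x00, 0x85, 0xf2, 0x00, 0x8a, 0x09, 0x85, 0x85]

RES = [ 0x00  0x85  0xf2  0x00  0x8a  0x09  0x85  0x85 ]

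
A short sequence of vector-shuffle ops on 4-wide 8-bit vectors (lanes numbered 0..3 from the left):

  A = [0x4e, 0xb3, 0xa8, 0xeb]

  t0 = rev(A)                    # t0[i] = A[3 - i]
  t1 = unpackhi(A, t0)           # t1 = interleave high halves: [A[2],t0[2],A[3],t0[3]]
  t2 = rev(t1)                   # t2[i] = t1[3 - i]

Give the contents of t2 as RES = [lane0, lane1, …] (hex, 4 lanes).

RES = [ 0x4e  0xeb  0xb3  0xa8 ]

  t0: eb a8 b3 4e
  t1: a8 b3 eb 4e
  t2: 4e eb b3 a8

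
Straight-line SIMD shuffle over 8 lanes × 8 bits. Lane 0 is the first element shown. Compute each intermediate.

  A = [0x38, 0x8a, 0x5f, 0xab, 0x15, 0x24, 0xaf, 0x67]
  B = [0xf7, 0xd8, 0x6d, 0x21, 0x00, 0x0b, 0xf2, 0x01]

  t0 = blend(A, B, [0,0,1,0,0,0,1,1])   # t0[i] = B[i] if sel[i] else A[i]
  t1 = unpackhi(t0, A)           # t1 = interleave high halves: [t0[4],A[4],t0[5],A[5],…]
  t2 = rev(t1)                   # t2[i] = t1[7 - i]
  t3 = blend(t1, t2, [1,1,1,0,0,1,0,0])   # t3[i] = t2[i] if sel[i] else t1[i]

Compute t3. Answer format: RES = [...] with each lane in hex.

  t0: 38 8a 6d ab 15 24 f2 01
  t1: 15 15 24 24 f2 af 01 67
  t2: 67 01 af f2 24 24 15 15
  t3: 67 01 af 24 f2 24 01 67

RES = [0x67, 0x01, 0xaf, 0x24, 0xf2, 0x24, 0x01, 0x67]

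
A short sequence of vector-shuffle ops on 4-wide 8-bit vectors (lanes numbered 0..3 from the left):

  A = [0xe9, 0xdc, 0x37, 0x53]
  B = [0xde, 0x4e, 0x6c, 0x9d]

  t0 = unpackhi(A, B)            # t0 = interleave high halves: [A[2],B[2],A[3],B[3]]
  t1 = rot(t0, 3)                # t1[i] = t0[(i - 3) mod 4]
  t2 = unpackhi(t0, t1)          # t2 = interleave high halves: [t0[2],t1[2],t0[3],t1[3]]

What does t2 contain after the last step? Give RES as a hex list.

RES = [0x53, 0x9d, 0x9d, 0x37]

→ t0 |37|6c|53|9d|
→ t1 |6c|53|9d|37|
→ t2 |53|9d|9d|37|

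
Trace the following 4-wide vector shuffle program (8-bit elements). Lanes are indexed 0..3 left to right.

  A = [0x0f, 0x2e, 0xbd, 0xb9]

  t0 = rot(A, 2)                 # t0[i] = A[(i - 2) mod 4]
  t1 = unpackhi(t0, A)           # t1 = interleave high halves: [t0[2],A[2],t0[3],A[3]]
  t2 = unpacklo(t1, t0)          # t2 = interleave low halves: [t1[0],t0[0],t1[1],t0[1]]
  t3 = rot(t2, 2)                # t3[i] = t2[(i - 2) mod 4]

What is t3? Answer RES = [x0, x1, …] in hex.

→ t0 |bd|b9|0f|2e|
→ t1 |0f|bd|2e|b9|
→ t2 |0f|bd|bd|b9|
→ t3 |bd|b9|0f|bd|

RES = [ 0xbd  0xb9  0x0f  0xbd ]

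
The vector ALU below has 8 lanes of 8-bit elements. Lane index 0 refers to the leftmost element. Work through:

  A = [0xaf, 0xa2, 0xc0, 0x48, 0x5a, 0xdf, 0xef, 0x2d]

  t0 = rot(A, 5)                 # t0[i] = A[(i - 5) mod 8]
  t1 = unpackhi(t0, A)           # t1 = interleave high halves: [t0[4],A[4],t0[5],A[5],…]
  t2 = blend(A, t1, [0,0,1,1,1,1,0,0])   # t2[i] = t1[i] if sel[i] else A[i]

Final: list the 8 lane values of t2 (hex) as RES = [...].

→ t0 |48|5a|df|ef|2d|af|a2|c0|
→ t1 |2d|5a|af|df|a2|ef|c0|2d|
→ t2 |af|a2|af|df|a2|ef|ef|2d|

RES = [0xaf, 0xa2, 0xaf, 0xdf, 0xa2, 0xef, 0xef, 0x2d]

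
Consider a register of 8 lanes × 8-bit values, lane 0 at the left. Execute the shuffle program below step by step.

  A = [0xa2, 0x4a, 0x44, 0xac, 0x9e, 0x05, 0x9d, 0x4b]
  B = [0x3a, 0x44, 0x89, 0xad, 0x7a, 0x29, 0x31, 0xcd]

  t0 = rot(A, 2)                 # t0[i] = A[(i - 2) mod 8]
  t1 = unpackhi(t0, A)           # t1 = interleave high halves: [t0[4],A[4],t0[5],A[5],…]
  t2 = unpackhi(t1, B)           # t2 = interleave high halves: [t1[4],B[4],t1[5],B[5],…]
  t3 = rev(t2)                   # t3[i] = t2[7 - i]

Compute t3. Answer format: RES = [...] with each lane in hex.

RES = [0xcd, 0x4b, 0x31, 0x05, 0x29, 0x9d, 0x7a, 0x9e]

  t0: 9d 4b a2 4a 44 ac 9e 05
  t1: 44 9e ac 05 9e 9d 05 4b
  t2: 9e 7a 9d 29 05 31 4b cd
  t3: cd 4b 31 05 29 9d 7a 9e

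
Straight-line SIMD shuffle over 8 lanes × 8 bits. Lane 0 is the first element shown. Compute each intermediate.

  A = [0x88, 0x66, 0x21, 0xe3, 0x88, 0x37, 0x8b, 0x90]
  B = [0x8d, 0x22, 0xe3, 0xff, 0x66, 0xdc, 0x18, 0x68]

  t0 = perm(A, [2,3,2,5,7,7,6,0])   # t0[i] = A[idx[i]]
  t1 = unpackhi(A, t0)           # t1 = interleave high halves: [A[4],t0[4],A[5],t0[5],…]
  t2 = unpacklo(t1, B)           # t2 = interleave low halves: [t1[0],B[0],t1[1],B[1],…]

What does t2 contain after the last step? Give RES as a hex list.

t0 = [0x21, 0xe3, 0x21, 0x37, 0x90, 0x90, 0x8b, 0x88]
t1 = [0x88, 0x90, 0x37, 0x90, 0x8b, 0x8b, 0x90, 0x88]
t2 = [0x88, 0x8d, 0x90, 0x22, 0x37, 0xe3, 0x90, 0xff]

RES = [0x88, 0x8d, 0x90, 0x22, 0x37, 0xe3, 0x90, 0xff]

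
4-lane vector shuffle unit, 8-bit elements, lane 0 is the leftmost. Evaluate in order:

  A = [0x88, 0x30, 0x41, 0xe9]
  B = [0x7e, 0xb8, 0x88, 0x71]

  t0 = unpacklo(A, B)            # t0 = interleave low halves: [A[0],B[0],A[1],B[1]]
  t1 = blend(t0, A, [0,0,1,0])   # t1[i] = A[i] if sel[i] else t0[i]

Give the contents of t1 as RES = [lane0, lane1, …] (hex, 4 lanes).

RES = [ 0x88  0x7e  0x41  0xb8 ]

t0 = [0x88, 0x7e, 0x30, 0xb8]
t1 = [0x88, 0x7e, 0x41, 0xb8]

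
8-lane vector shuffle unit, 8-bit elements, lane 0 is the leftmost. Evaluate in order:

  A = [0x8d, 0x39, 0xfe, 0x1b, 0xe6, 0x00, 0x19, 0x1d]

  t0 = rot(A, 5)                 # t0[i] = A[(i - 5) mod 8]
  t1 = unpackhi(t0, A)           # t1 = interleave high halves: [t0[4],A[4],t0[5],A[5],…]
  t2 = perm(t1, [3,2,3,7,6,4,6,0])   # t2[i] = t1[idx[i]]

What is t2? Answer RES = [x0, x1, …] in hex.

RES = [0x00, 0x8d, 0x00, 0x1d, 0xfe, 0x39, 0xfe, 0x1d]

→ t0 |1b|e6|00|19|1d|8d|39|fe|
→ t1 |1d|e6|8d|00|39|19|fe|1d|
→ t2 |00|8d|00|1d|fe|39|fe|1d|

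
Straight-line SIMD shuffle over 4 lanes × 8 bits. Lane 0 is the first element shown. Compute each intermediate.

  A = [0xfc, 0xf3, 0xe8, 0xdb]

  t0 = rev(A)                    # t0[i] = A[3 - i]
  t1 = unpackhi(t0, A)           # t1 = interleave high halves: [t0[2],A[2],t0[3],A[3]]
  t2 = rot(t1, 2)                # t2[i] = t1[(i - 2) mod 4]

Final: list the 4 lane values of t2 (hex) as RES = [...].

t0 = [0xdb, 0xe8, 0xf3, 0xfc]
t1 = [0xf3, 0xe8, 0xfc, 0xdb]
t2 = [0xfc, 0xdb, 0xf3, 0xe8]

RES = [0xfc, 0xdb, 0xf3, 0xe8]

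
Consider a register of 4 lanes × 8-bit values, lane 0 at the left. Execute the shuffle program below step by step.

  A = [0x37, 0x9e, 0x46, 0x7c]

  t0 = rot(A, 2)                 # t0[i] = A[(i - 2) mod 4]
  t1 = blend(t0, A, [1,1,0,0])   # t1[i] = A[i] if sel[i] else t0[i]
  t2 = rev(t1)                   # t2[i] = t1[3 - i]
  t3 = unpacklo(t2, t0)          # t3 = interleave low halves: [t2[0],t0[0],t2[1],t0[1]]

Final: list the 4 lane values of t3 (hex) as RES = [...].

  t0: 46 7c 37 9e
  t1: 37 9e 37 9e
  t2: 9e 37 9e 37
  t3: 9e 46 37 7c

RES = [0x9e, 0x46, 0x37, 0x7c]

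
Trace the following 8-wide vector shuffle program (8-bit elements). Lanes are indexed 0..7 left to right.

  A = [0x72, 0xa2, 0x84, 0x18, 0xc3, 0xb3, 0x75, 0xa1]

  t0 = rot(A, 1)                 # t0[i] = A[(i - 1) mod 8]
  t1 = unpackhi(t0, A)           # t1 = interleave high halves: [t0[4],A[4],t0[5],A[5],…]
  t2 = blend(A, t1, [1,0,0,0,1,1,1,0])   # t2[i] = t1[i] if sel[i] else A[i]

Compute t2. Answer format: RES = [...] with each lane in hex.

→ t0 |a1|72|a2|84|18|c3|b3|75|
→ t1 |18|c3|c3|b3|b3|75|75|a1|
→ t2 |18|a2|84|18|b3|75|75|a1|

RES = [ 0x18  0xa2  0x84  0x18  0xb3  0x75  0x75  0xa1 ]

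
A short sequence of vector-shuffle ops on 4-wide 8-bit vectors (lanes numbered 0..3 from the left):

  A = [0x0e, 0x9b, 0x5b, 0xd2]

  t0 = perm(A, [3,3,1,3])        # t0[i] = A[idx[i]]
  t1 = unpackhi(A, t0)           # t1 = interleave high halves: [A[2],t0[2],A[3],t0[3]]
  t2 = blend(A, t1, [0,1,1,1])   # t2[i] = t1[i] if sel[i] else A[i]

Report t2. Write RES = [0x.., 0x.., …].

  t0: d2 d2 9b d2
  t1: 5b 9b d2 d2
  t2: 0e 9b d2 d2

RES = [ 0x0e  0x9b  0xd2  0xd2 ]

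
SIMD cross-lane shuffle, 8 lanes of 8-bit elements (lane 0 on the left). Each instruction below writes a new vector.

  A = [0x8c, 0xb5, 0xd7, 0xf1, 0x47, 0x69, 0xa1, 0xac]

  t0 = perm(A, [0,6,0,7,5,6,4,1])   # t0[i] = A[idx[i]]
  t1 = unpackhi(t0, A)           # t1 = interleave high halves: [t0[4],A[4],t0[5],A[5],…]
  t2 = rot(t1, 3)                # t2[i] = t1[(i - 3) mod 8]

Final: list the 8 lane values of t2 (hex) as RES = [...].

  t0: 8c a1 8c ac 69 a1 47 b5
  t1: 69 47 a1 69 47 a1 b5 ac
  t2: a1 b5 ac 69 47 a1 69 47

RES = [ 0xa1  0xb5  0xac  0x69  0x47  0xa1  0x69  0x47 ]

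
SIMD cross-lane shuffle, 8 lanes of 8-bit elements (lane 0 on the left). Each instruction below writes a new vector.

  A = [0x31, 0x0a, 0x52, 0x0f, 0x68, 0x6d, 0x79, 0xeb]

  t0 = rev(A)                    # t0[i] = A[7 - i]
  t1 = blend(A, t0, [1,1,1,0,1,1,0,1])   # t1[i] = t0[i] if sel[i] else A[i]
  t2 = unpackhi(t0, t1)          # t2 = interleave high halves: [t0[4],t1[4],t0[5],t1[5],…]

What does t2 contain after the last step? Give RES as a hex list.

  t0: eb 79 6d 68 0f 52 0a 31
  t1: eb 79 6d 0f 0f 52 79 31
  t2: 0f 0f 52 52 0a 79 31 31

RES = [ 0x0f  0x0f  0x52  0x52  0x0a  0x79  0x31  0x31 ]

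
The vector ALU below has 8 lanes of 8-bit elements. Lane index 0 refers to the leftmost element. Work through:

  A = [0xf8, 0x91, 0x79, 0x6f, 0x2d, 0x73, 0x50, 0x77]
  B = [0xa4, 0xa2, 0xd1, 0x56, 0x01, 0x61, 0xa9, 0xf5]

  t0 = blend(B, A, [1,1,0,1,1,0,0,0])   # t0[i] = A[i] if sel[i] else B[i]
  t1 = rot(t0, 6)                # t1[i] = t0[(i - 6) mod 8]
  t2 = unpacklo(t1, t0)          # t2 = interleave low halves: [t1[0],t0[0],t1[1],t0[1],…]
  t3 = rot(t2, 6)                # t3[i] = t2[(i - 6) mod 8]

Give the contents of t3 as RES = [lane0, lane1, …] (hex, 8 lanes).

RES = [ 0x6f  0x91  0x2d  0xd1  0x61  0x6f  0xd1  0xf8 ]

→ t0 |f8|91|d1|6f|2d|61|a9|f5|
→ t1 |d1|6f|2d|61|a9|f5|f8|91|
→ t2 |d1|f8|6f|91|2d|d1|61|6f|
→ t3 |6f|91|2d|d1|61|6f|d1|f8|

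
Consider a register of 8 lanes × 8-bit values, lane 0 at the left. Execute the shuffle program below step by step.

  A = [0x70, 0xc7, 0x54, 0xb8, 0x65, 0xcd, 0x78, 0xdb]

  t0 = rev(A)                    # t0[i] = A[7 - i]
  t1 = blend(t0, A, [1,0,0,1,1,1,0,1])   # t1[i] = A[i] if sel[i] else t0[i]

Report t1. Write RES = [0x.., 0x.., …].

→ t0 |db|78|cd|65|b8|54|c7|70|
→ t1 |70|78|cd|b8|65|cd|c7|db|

RES = [ 0x70  0x78  0xcd  0xb8  0x65  0xcd  0xc7  0xdb ]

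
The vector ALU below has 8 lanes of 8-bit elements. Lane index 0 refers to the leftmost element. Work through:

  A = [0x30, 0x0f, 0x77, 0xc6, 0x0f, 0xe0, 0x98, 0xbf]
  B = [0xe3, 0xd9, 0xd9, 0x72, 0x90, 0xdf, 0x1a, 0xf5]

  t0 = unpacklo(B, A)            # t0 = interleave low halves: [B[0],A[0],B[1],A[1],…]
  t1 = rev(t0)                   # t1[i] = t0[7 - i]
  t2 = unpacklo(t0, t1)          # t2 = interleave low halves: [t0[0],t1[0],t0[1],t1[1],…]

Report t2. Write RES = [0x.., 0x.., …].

RES = [ 0xe3  0xc6  0x30  0x72  0xd9  0x77  0x0f  0xd9 ]

t0 = [0xe3, 0x30, 0xd9, 0x0f, 0xd9, 0x77, 0x72, 0xc6]
t1 = [0xc6, 0x72, 0x77, 0xd9, 0x0f, 0xd9, 0x30, 0xe3]
t2 = [0xe3, 0xc6, 0x30, 0x72, 0xd9, 0x77, 0x0f, 0xd9]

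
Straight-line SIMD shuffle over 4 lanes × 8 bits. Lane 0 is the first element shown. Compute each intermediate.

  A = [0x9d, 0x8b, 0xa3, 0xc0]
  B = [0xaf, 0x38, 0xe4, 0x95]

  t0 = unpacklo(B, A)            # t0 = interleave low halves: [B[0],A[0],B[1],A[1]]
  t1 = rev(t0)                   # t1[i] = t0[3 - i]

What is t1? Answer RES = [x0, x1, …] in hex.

→ t0 |af|9d|38|8b|
→ t1 |8b|38|9d|af|

RES = [ 0x8b  0x38  0x9d  0xaf ]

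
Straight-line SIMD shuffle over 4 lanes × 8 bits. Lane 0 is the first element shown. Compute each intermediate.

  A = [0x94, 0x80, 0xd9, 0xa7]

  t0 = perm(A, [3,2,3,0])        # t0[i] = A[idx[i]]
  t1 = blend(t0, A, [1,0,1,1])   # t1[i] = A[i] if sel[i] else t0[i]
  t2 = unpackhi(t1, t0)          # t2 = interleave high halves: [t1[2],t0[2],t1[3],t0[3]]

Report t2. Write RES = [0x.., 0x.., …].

RES = [ 0xd9  0xa7  0xa7  0x94 ]

t0 = [0xa7, 0xd9, 0xa7, 0x94]
t1 = [0x94, 0xd9, 0xd9, 0xa7]
t2 = [0xd9, 0xa7, 0xa7, 0x94]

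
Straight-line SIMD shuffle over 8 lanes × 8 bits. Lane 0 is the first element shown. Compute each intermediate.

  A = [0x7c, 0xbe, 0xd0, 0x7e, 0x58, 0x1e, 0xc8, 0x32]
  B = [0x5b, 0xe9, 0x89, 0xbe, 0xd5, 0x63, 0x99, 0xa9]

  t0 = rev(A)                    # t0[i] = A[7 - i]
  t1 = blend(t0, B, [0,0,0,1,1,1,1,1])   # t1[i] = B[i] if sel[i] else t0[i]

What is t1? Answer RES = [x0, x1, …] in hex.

RES = [0x32, 0xc8, 0x1e, 0xbe, 0xd5, 0x63, 0x99, 0xa9]

→ t0 |32|c8|1e|58|7e|d0|be|7c|
→ t1 |32|c8|1e|be|d5|63|99|a9|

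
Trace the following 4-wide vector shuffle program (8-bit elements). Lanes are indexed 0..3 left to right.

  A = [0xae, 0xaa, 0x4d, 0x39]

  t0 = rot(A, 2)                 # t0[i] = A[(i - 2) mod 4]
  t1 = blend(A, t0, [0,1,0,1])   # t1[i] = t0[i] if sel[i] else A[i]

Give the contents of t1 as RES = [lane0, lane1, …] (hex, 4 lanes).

→ t0 |4d|39|ae|aa|
→ t1 |ae|39|4d|aa|

RES = [0xae, 0x39, 0x4d, 0xaa]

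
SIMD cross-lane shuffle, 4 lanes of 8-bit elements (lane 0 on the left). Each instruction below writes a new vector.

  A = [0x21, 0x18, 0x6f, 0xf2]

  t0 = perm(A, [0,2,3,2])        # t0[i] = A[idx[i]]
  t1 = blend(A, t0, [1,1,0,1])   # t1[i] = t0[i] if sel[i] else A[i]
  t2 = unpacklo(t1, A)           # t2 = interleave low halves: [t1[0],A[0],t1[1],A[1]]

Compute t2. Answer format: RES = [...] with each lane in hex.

RES = [ 0x21  0x21  0x6f  0x18 ]

→ t0 |21|6f|f2|6f|
→ t1 |21|6f|6f|6f|
→ t2 |21|21|6f|18|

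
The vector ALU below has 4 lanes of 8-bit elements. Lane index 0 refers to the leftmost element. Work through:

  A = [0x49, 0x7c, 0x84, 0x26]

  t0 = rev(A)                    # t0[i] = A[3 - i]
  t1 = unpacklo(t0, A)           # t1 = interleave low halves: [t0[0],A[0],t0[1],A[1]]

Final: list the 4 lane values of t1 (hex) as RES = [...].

  t0: 26 84 7c 49
  t1: 26 49 84 7c

RES = [0x26, 0x49, 0x84, 0x7c]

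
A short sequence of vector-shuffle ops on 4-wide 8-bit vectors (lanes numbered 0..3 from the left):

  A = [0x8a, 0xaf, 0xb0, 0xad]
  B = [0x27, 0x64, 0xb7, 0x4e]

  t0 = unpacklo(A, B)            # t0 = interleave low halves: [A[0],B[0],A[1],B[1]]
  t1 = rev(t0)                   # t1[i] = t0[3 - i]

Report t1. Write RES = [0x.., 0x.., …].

→ t0 |8a|27|af|64|
→ t1 |64|af|27|8a|

RES = [ 0x64  0xaf  0x27  0x8a ]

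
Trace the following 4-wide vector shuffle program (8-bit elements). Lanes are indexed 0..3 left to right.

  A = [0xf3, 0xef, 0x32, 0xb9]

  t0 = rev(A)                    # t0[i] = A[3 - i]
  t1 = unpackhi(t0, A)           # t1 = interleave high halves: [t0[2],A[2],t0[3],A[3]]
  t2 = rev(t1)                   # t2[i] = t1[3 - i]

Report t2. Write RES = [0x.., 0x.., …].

RES = [ 0xb9  0xf3  0x32  0xef ]

→ t0 |b9|32|ef|f3|
→ t1 |ef|32|f3|b9|
→ t2 |b9|f3|32|ef|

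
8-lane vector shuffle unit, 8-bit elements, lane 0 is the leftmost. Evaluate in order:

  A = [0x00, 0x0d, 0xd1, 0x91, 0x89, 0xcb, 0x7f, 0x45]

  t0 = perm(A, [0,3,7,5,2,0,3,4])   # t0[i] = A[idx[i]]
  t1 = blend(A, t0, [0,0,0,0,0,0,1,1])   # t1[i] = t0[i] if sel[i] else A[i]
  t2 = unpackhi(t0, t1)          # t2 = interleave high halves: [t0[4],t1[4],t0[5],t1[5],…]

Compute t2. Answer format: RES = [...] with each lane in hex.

→ t0 |00|91|45|cb|d1|00|91|89|
→ t1 |00|0d|d1|91|89|cb|91|89|
→ t2 |d1|89|00|cb|91|91|89|89|

RES = [ 0xd1  0x89  0x00  0xcb  0x91  0x91  0x89  0x89 ]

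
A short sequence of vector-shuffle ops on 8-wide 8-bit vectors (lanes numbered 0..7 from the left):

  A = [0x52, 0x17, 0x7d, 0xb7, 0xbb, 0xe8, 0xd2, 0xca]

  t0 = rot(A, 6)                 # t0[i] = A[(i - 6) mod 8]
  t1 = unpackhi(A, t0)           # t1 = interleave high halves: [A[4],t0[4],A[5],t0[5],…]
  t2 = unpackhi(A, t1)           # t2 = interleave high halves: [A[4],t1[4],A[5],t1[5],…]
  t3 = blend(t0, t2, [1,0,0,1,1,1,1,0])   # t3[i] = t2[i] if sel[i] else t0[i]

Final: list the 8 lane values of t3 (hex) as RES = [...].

RES = [0xbb, 0xb7, 0xbb, 0x52, 0xd2, 0xca, 0xca, 0x17]

  t0: 7d b7 bb e8 d2 ca 52 17
  t1: bb d2 e8 ca d2 52 ca 17
  t2: bb d2 e8 52 d2 ca ca 17
  t3: bb b7 bb 52 d2 ca ca 17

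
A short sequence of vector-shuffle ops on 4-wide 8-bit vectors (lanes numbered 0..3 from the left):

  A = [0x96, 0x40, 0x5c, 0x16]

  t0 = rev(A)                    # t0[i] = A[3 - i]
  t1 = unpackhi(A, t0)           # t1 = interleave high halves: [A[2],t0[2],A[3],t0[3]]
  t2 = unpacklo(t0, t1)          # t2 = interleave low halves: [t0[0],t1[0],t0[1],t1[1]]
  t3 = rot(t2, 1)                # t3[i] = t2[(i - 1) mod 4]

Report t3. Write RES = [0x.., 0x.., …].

  t0: 16 5c 40 96
  t1: 5c 40 16 96
  t2: 16 5c 5c 40
  t3: 40 16 5c 5c

RES = [0x40, 0x16, 0x5c, 0x5c]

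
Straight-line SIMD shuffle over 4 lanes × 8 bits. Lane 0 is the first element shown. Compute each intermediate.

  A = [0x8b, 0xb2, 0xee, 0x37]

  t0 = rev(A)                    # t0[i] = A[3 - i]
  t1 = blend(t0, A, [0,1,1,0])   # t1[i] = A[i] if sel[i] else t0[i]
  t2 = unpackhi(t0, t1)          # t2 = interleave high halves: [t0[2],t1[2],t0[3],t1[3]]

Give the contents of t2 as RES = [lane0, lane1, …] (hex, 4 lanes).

t0 = [0x37, 0xee, 0xb2, 0x8b]
t1 = [0x37, 0xb2, 0xee, 0x8b]
t2 = [0xb2, 0xee, 0x8b, 0x8b]

RES = [ 0xb2  0xee  0x8b  0x8b ]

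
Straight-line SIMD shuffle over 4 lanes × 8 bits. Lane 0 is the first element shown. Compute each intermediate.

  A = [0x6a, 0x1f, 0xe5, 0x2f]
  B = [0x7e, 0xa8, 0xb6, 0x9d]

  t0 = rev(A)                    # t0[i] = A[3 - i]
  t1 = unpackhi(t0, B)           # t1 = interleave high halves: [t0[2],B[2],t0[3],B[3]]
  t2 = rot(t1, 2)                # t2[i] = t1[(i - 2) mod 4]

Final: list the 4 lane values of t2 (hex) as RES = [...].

→ t0 |2f|e5|1f|6a|
→ t1 |1f|b6|6a|9d|
→ t2 |6a|9d|1f|b6|

RES = [ 0x6a  0x9d  0x1f  0xb6 ]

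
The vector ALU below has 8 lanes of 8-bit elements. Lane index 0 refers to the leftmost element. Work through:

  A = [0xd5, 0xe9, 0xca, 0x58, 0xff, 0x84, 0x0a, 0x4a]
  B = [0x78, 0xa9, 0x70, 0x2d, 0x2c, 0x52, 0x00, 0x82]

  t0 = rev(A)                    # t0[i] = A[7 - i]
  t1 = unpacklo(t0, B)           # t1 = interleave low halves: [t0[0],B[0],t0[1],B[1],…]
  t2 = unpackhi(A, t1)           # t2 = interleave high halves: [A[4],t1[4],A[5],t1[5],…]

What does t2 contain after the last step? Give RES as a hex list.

  t0: 4a 0a 84 ff 58 ca e9 d5
  t1: 4a 78 0a a9 84 70 ff 2d
  t2: ff 84 84 70 0a ff 4a 2d

RES = [0xff, 0x84, 0x84, 0x70, 0x0a, 0xff, 0x4a, 0x2d]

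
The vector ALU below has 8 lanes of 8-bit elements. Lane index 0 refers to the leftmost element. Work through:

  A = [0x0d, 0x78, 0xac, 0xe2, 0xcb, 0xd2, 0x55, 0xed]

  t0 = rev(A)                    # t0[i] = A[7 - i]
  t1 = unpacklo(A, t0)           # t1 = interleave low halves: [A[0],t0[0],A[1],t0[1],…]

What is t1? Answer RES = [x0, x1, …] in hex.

  t0: ed 55 d2 cb e2 ac 78 0d
  t1: 0d ed 78 55 ac d2 e2 cb

RES = [0x0d, 0xed, 0x78, 0x55, 0xac, 0xd2, 0xe2, 0xcb]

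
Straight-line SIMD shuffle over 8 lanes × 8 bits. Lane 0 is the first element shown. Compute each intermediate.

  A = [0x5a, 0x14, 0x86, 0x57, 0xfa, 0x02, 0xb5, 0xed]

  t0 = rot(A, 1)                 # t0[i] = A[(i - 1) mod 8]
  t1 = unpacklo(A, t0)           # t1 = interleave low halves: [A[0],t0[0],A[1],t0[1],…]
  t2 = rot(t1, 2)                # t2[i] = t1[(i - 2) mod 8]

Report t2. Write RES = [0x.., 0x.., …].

RES = [ 0x57  0x86  0x5a  0xed  0x14  0x5a  0x86  0x14 ]

  t0: ed 5a 14 86 57 fa 02 b5
  t1: 5a ed 14 5a 86 14 57 86
  t2: 57 86 5a ed 14 5a 86 14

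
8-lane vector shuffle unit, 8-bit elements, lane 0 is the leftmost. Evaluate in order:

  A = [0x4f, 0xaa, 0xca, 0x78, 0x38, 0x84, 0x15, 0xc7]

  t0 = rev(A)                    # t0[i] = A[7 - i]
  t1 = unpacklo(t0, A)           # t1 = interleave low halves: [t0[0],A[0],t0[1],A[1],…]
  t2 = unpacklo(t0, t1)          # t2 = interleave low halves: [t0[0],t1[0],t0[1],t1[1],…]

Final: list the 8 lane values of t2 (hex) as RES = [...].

RES = [0xc7, 0xc7, 0x15, 0x4f, 0x84, 0x15, 0x38, 0xaa]

→ t0 |c7|15|84|38|78|ca|aa|4f|
→ t1 |c7|4f|15|aa|84|ca|38|78|
→ t2 |c7|c7|15|4f|84|15|38|aa|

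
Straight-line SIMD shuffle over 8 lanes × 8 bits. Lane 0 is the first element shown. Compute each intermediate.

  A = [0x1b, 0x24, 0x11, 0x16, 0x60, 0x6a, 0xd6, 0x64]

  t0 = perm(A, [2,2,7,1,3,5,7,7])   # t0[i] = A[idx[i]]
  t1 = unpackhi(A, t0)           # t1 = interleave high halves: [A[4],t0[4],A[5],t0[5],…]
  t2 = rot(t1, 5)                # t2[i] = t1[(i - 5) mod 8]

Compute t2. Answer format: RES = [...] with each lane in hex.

t0 = [0x11, 0x11, 0x64, 0x24, 0x16, 0x6a, 0x64, 0x64]
t1 = [0x60, 0x16, 0x6a, 0x6a, 0xd6, 0x64, 0x64, 0x64]
t2 = [0x6a, 0xd6, 0x64, 0x64, 0x64, 0x60, 0x16, 0x6a]

RES = [0x6a, 0xd6, 0x64, 0x64, 0x64, 0x60, 0x16, 0x6a]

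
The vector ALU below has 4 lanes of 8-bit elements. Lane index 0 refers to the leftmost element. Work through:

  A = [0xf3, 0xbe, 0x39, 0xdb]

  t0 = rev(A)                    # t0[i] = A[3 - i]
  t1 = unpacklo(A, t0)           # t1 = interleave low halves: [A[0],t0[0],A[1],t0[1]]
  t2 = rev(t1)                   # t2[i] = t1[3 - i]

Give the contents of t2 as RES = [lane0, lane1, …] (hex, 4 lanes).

RES = [ 0x39  0xbe  0xdb  0xf3 ]

→ t0 |db|39|be|f3|
→ t1 |f3|db|be|39|
→ t2 |39|be|db|f3|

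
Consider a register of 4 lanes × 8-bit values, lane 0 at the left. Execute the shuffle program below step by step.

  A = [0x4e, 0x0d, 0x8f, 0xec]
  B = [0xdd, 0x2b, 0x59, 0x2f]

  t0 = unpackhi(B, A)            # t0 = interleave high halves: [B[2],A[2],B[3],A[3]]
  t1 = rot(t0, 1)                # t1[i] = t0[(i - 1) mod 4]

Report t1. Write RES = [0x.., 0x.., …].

  t0: 59 8f 2f ec
  t1: ec 59 8f 2f

RES = [ 0xec  0x59  0x8f  0x2f ]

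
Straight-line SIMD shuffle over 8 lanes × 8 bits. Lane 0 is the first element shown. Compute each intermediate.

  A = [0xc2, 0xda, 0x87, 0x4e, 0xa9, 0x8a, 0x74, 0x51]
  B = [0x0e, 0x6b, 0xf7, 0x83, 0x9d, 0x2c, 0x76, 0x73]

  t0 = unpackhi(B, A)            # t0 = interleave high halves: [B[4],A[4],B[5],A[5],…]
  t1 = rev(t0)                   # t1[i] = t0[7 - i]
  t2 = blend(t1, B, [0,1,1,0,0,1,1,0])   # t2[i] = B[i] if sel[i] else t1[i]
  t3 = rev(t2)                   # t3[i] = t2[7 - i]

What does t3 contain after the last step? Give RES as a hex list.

  t0: 9d a9 2c 8a 76 74 73 51
  t1: 51 73 74 76 8a 2c a9 9d
  t2: 51 6b f7 76 8a 2c 76 9d
  t3: 9d 76 2c 8a 76 f7 6b 51

RES = [0x9d, 0x76, 0x2c, 0x8a, 0x76, 0xf7, 0x6b, 0x51]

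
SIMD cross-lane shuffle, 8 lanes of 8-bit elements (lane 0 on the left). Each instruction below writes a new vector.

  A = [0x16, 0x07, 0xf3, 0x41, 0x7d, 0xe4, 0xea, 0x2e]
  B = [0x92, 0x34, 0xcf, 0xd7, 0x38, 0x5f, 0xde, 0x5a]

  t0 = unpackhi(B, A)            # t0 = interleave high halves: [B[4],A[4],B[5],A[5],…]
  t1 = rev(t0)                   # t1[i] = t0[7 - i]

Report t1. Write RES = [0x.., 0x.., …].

RES = [0x2e, 0x5a, 0xea, 0xde, 0xe4, 0x5f, 0x7d, 0x38]

t0 = [0x38, 0x7d, 0x5f, 0xe4, 0xde, 0xea, 0x5a, 0x2e]
t1 = [0x2e, 0x5a, 0xea, 0xde, 0xe4, 0x5f, 0x7d, 0x38]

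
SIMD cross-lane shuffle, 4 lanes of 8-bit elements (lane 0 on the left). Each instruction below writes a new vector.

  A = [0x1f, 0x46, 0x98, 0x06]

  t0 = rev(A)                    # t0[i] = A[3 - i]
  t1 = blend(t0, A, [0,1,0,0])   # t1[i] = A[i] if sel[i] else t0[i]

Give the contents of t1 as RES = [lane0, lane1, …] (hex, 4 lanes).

  t0: 06 98 46 1f
  t1: 06 46 46 1f

RES = [ 0x06  0x46  0x46  0x1f ]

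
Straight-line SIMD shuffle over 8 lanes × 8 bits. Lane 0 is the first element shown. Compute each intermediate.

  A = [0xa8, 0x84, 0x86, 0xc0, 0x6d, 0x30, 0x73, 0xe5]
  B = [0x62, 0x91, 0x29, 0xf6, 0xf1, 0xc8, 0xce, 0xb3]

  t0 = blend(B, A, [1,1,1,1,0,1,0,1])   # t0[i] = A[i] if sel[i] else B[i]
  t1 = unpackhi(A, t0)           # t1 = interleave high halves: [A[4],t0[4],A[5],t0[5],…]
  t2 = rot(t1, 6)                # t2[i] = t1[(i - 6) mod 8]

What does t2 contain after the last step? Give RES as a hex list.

→ t0 |a8|84|86|c0|f1|30|ce|e5|
→ t1 |6d|f1|30|30|73|ce|e5|e5|
→ t2 |30|30|73|ce|e5|e5|6d|f1|

RES = [ 0x30  0x30  0x73  0xce  0xe5  0xe5  0x6d  0xf1 ]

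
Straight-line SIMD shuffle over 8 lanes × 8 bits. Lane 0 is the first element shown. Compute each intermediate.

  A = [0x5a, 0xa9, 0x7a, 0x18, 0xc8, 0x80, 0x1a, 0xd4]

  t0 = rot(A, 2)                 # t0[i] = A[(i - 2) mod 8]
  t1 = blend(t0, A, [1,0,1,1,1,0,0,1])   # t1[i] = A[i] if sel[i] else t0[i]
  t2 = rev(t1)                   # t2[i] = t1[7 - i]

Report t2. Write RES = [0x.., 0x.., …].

→ t0 |1a|d4|5a|a9|7a|18|c8|80|
→ t1 |5a|d4|7a|18|c8|18|c8|d4|
→ t2 |d4|c8|18|c8|18|7a|d4|5a|

RES = [ 0xd4  0xc8  0x18  0xc8  0x18  0x7a  0xd4  0x5a ]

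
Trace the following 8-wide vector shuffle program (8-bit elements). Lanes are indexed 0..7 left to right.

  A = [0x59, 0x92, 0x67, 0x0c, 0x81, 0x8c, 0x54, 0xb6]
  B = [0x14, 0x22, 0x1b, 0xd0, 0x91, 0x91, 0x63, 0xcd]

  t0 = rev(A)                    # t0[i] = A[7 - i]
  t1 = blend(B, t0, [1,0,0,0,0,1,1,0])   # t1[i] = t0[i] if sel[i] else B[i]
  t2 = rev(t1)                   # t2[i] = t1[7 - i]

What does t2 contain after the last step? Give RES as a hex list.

RES = [0xcd, 0x92, 0x67, 0x91, 0xd0, 0x1b, 0x22, 0xb6]

  t0: b6 54 8c 81 0c 67 92 59
  t1: b6 22 1b d0 91 67 92 cd
  t2: cd 92 67 91 d0 1b 22 b6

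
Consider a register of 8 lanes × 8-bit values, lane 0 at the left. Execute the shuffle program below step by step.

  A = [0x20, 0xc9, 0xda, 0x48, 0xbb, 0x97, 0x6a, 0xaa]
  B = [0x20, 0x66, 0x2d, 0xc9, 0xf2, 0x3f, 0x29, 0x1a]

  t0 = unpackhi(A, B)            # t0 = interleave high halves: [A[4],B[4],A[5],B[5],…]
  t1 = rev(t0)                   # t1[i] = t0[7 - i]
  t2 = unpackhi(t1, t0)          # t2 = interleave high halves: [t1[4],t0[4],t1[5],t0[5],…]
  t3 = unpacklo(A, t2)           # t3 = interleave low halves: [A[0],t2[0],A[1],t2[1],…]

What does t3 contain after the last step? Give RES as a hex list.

  t0: bb f2 97 3f 6a 29 aa 1a
  t1: 1a aa 29 6a 3f 97 f2 bb
  t2: 3f 6a 97 29 f2 aa bb 1a
  t3: 20 3f c9 6a da 97 48 29

RES = [0x20, 0x3f, 0xc9, 0x6a, 0xda, 0x97, 0x48, 0x29]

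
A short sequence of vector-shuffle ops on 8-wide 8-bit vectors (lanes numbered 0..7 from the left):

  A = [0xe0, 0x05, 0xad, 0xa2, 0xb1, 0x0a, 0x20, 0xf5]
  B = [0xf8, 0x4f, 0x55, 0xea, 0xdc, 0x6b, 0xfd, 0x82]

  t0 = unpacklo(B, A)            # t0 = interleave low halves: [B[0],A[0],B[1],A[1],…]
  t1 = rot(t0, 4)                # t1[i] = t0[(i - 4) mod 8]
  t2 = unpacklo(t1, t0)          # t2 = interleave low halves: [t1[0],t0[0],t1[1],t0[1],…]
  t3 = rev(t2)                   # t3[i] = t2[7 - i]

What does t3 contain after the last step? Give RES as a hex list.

→ t0 |f8|e0|4f|05|55|ad|ea|a2|
→ t1 |55|ad|ea|a2|f8|e0|4f|05|
→ t2 |55|f8|ad|e0|ea|4f|a2|05|
→ t3 |05|a2|4f|ea|e0|ad|f8|55|

RES = [ 0x05  0xa2  0x4f  0xea  0xe0  0xad  0xf8  0x55 ]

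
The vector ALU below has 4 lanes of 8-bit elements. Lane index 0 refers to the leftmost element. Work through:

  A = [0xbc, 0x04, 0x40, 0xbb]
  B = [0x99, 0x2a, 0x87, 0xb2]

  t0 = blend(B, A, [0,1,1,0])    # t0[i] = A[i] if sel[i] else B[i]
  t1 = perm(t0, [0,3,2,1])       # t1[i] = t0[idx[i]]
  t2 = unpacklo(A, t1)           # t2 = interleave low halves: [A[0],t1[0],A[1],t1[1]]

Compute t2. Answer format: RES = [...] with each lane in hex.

→ t0 |99|04|40|b2|
→ t1 |99|b2|40|04|
→ t2 |bc|99|04|b2|

RES = [ 0xbc  0x99  0x04  0xb2 ]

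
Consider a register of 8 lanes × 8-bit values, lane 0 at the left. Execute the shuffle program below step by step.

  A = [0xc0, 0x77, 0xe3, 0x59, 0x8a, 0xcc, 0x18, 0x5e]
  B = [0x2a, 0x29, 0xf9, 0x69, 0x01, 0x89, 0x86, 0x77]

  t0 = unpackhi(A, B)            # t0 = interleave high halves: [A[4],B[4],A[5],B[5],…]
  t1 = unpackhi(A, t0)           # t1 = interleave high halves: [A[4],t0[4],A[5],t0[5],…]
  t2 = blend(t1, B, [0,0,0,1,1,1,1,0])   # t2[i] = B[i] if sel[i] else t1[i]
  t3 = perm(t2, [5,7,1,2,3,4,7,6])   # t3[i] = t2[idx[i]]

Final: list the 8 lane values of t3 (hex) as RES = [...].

→ t0 |8a|01|cc|89|18|86|5e|77|
→ t1 |8a|18|cc|86|18|5e|5e|77|
→ t2 |8a|18|cc|69|01|89|86|77|
→ t3 |89|77|18|cc|69|01|77|86|

RES = [0x89, 0x77, 0x18, 0xcc, 0x69, 0x01, 0x77, 0x86]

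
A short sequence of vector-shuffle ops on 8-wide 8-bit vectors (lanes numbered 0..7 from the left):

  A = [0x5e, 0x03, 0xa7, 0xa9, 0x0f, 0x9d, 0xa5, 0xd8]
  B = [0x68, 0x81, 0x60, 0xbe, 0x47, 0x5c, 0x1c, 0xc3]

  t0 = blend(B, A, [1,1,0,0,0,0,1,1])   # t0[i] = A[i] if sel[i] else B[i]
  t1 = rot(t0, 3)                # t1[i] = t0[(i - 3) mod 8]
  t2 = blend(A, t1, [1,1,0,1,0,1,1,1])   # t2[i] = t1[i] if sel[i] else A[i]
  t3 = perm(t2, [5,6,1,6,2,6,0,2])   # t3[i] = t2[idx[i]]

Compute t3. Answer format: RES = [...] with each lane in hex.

→ t0 |5e|03|60|be|47|5c|a5|d8|
→ t1 |5c|a5|d8|5e|03|60|be|47|
→ t2 |5c|a5|a7|5e|0f|60|be|47|
→ t3 |60|be|a5|be|a7|be|5c|a7|

RES = [0x60, 0xbe, 0xa5, 0xbe, 0xa7, 0xbe, 0x5c, 0xa7]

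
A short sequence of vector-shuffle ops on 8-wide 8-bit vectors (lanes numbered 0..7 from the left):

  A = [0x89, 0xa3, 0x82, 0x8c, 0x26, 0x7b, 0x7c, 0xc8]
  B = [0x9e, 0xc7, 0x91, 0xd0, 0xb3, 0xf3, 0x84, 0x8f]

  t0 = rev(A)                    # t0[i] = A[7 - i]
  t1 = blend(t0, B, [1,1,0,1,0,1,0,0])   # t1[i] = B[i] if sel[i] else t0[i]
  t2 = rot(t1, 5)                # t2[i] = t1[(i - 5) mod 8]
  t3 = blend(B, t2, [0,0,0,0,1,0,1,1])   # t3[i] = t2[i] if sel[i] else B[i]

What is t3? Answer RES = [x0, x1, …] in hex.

  t0: c8 7c 7b 26 8c 82 a3 89
  t1: 9e c7 7b d0 8c f3 a3 89
  t2: d0 8c f3 a3 89 9e c7 7b
  t3: 9e c7 91 d0 89 f3 c7 7b

RES = [0x9e, 0xc7, 0x91, 0xd0, 0x89, 0xf3, 0xc7, 0x7b]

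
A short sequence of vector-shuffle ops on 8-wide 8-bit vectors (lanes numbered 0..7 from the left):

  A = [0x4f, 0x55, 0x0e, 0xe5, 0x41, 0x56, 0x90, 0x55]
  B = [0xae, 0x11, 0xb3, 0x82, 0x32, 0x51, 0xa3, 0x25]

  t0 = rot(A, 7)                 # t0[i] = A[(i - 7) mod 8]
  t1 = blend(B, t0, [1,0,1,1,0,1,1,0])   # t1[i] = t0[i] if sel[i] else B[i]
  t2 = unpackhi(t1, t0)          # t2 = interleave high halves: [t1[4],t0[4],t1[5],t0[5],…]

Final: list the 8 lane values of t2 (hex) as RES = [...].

→ t0 |55|0e|e5|41|56|90|55|4f|
→ t1 |55|11|e5|41|32|90|55|25|
→ t2 |32|56|90|90|55|55|25|4f|

RES = [ 0x32  0x56  0x90  0x90  0x55  0x55  0x25  0x4f ]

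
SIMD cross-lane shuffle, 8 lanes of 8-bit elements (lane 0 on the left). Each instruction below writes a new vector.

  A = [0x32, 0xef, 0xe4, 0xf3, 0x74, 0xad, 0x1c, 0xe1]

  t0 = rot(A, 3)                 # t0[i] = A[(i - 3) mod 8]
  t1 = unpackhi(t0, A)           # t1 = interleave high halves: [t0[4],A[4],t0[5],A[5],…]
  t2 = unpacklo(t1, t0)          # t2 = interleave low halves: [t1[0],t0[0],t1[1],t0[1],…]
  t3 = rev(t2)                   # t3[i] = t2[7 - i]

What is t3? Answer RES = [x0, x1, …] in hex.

t0 = [0xad, 0x1c, 0xe1, 0x32, 0xef, 0xe4, 0xf3, 0x74]
t1 = [0xef, 0x74, 0xe4, 0xad, 0xf3, 0x1c, 0x74, 0xe1]
t2 = [0xef, 0xad, 0x74, 0x1c, 0xe4, 0xe1, 0xad, 0x32]
t3 = [0x32, 0xad, 0xe1, 0xe4, 0x1c, 0x74, 0xad, 0xef]

RES = [0x32, 0xad, 0xe1, 0xe4, 0x1c, 0x74, 0xad, 0xef]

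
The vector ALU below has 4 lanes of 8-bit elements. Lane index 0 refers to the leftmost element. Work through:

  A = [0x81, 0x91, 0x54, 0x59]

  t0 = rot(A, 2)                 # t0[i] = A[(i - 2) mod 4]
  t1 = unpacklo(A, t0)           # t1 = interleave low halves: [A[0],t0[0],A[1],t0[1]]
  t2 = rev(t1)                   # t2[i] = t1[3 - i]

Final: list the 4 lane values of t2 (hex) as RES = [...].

RES = [ 0x59  0x91  0x54  0x81 ]

t0 = [0x54, 0x59, 0x81, 0x91]
t1 = [0x81, 0x54, 0x91, 0x59]
t2 = [0x59, 0x91, 0x54, 0x81]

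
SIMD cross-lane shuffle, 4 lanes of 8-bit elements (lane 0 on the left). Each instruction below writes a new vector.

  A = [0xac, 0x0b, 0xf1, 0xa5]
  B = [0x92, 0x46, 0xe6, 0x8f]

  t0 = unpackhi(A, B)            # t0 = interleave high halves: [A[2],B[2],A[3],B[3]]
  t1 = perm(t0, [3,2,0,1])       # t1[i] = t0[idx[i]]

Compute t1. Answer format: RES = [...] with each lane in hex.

t0 = [0xf1, 0xe6, 0xa5, 0x8f]
t1 = [0x8f, 0xa5, 0xf1, 0xe6]

RES = [ 0x8f  0xa5  0xf1  0xe6 ]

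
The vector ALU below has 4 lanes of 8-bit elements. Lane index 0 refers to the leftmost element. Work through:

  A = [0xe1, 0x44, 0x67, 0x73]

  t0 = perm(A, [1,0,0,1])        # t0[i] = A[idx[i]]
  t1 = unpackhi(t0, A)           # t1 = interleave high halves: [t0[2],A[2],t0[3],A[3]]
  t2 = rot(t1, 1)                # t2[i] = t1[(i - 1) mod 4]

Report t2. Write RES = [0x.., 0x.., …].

→ t0 |44|e1|e1|44|
→ t1 |e1|67|44|73|
→ t2 |73|e1|67|44|

RES = [ 0x73  0xe1  0x67  0x44 ]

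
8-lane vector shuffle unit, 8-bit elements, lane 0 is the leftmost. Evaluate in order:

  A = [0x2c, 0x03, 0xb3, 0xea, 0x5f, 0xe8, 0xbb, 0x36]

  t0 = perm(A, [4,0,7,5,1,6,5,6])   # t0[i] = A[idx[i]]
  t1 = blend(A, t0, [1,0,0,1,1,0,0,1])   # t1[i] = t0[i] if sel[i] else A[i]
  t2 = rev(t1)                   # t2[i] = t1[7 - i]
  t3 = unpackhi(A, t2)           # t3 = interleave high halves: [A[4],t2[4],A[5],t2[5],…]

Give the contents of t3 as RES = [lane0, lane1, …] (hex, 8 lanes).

  t0: 5f 2c 36 e8 03 bb e8 bb
  t1: 5f 03 b3 e8 03 e8 bb bb
  t2: bb bb e8 03 e8 b3 03 5f
  t3: 5f e8 e8 b3 bb 03 36 5f

RES = [0x5f, 0xe8, 0xe8, 0xb3, 0xbb, 0x03, 0x36, 0x5f]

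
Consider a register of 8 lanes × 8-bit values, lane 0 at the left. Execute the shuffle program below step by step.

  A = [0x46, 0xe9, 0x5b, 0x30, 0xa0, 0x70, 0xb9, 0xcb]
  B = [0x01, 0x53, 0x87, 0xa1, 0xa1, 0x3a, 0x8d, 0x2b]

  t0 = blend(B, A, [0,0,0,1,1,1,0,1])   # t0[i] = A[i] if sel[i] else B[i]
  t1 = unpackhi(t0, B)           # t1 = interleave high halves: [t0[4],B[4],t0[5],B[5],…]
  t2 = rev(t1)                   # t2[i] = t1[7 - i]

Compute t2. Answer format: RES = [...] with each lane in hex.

RES = [ 0x2b  0xcb  0x8d  0x8d  0x3a  0x70  0xa1  0xa0 ]

→ t0 |01|53|87|30|a0|70|8d|cb|
→ t1 |a0|a1|70|3a|8d|8d|cb|2b|
→ t2 |2b|cb|8d|8d|3a|70|a1|a0|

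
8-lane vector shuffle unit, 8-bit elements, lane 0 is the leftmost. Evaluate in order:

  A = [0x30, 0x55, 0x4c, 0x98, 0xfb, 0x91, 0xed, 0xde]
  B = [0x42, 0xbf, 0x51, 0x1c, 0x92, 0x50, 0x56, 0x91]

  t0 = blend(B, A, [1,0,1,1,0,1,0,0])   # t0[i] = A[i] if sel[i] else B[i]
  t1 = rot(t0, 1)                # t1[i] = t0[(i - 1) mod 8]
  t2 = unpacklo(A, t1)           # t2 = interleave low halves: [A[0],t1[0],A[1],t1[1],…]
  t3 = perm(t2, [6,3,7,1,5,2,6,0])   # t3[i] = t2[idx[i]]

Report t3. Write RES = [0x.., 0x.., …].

RES = [ 0x98  0x30  0x4c  0x91  0xbf  0x55  0x98  0x30 ]

t0 = [0x30, 0xbf, 0x4c, 0x98, 0x92, 0x91, 0x56, 0x91]
t1 = [0x91, 0x30, 0xbf, 0x4c, 0x98, 0x92, 0x91, 0x56]
t2 = [0x30, 0x91, 0x55, 0x30, 0x4c, 0xbf, 0x98, 0x4c]
t3 = [0x98, 0x30, 0x4c, 0x91, 0xbf, 0x55, 0x98, 0x30]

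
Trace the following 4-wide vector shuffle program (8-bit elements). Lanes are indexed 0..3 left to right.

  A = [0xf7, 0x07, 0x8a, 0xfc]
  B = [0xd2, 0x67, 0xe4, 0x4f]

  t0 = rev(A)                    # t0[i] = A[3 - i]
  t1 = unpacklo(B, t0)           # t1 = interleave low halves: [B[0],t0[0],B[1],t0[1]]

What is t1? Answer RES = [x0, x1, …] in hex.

t0 = [0xfc, 0x8a, 0x07, 0xf7]
t1 = [0xd2, 0xfc, 0x67, 0x8a]

RES = [0xd2, 0xfc, 0x67, 0x8a]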